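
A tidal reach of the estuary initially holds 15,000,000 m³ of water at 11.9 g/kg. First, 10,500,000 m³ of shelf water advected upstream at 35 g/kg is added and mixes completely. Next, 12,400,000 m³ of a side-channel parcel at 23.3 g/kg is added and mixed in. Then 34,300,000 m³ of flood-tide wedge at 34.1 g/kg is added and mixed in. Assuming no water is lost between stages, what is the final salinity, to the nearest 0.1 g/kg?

Total salt / total volume:
Initial salt = 15,000,000×11.9 = 178,500,000
After stage 1: salt = 178,500,000 + 10,500,000×35 = 546,000,000; volume = 25,500,000 m³; S = 21.412 g/kg
After stage 2: salt = 546,000,000 + 12,400,000×23.3 = 834,920,000; volume = 37,900,000 m³; S = 22.03 g/kg
After stage 3: salt = 834,920,000 + 34,300,000×34.1 = 2,004,550,000; volume = 72,200,000 m³
S = 2,004,550,000 / 72,200,000 = 27.7639 g/kg

27.8 g/kg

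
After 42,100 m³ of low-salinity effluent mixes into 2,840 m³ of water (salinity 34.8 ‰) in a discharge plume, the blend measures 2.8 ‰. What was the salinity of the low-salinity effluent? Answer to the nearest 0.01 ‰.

0.64 ‰

Salt balance: 2,840×34.8 + 42,100×S = 44,940×2.8
98,832 + 42,100·S = 125,832
S = (125,832 − 98,832) / 42,100 = 0.6413 ‰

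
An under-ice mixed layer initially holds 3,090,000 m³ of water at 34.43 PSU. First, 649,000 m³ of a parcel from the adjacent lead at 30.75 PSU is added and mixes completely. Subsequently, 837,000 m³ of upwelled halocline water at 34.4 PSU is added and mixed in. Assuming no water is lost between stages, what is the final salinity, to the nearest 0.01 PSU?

33.90 PSU

Mass of salt is conserved:
Initial salt = 3,090,000×34.43 = 106,388,700
After stage 1: salt = 106,388,700 + 649,000×30.75 = 126,345,450; volume = 3,739,000 m³; S = 33.791 PSU
After stage 2: salt = 126,345,450 + 837,000×34.4 = 155,138,250; volume = 4,576,000 m³
S = 155,138,250 / 4,576,000 = 33.9026 PSU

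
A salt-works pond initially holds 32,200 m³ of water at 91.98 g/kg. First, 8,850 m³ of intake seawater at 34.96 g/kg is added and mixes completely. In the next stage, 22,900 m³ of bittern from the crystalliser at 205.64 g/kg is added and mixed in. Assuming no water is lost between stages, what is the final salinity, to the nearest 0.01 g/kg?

124.79 g/kg

Weighted by volume,
Initial salt = 32,200×91.98 = 2,961,756
After stage 1: salt = 2,961,756 + 8,850×34.96 = 3,271,152; volume = 41,050 m³; S = 79.687 g/kg
After stage 2: salt = 3,271,152 + 22,900×205.64 = 7,980,308; volume = 63,950 m³
S = 7,980,308 / 63,950 = 124.7898 g/kg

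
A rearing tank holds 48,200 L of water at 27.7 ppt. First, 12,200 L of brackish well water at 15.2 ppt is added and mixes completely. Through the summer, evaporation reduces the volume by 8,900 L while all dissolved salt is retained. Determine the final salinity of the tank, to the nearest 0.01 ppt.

29.53 ppt

After mixing: salt = 48,200×27.7 + 12,200×15.2 = 1,520,580; volume = 60,400 L
After evaporation: salt unchanged = 1,520,580; volume = 60,400 − 8,900 = 51,500 L
S = 1,520,580 / 51,500 = 29.5258 ppt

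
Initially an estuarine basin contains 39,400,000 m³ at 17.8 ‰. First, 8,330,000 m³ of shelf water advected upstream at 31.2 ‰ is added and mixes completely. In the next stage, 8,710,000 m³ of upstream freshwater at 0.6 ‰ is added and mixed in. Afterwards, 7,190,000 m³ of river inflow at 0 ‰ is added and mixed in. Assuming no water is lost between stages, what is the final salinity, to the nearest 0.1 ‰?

Mass of salt is conserved:
Initial salt = 39,400,000×17.8 = 701,320,000
After stage 1: salt = 701,320,000 + 8,330,000×31.2 = 961,216,000; volume = 47,730,000 m³; S = 20.139 ‰
After stage 2: salt = 961,216,000 + 8,710,000×0.6 = 966,442,000; volume = 56,440,000 m³; S = 17.123 ‰
After stage 3: salt = 966,442,000 + 7,190,000×0 = 966,442,000; volume = 63,630,000 m³
S = 966,442,000 / 63,630,000 = 15.1885 ‰

15.2 ‰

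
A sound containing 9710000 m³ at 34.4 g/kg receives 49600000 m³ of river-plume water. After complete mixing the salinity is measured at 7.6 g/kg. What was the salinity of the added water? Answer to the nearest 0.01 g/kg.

2.35 g/kg

Salt balance: 9,710,000×34.4 + 49,600,000×S = 59,310,000×7.6
334,024,000 + 49,600,000·S = 450,756,000
S = (450,756,000 − 334,024,000) / 49,600,000 = 2.3535 g/kg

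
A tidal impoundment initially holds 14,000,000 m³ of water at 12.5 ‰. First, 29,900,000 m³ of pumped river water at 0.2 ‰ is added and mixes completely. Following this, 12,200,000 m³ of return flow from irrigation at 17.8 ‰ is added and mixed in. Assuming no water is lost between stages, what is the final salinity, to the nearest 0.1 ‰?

7.1 ‰

Conserving salt mass:
Initial salt = 14,000,000×12.5 = 175,000,000
After stage 1: salt = 175,000,000 + 29,900,000×0.2 = 180,980,000; volume = 43,900,000 m³; S = 4.123 ‰
After stage 2: salt = 180,980,000 + 12,200,000×17.8 = 398,140,000; volume = 56,100,000 m³
S = 398,140,000 / 56,100,000 = 7.097 ‰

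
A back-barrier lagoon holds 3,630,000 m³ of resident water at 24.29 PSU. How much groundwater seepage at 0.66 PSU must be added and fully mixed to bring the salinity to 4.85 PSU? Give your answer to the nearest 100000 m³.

16800000 m³

Salt balance: 3,630,000×24.29 + V×0.66 = (3,630,000+V)×4.85
88,172,700 + 0.66V = 17,605,500 + 4.85V
70,567,200 = 4.19V
V = 16,841,813.84 m³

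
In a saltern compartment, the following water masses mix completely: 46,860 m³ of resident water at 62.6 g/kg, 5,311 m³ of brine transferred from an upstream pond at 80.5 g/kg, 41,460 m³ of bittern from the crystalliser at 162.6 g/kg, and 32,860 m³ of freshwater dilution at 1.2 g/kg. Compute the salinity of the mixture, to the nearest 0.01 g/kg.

By conservation of dissolved salt,
salt = 46,860×62.6 + 5,311×80.5 + 41,460×162.6 + 32,860×1.2 = 2,933,436 + 427,535.5 + 6,741,396 + 39,432 = 10,141,799.5
volume = 46,860 + 5,311 + 41,460 + 32,860 = 126,491 m³
S = 10,141,799.5 / 126,491 = 80.178 g/kg

80.18 g/kg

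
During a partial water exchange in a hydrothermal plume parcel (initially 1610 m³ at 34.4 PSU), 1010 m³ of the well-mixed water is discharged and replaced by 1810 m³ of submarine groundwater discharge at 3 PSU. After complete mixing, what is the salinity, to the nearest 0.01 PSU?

10.82 PSU

Remaining after removal: 600 m³ at 34.4 PSU (salt = 20,640)
After addition: salt = 20,640 + 1,810×3 = 26,070; volume = 2,410 m³
S = 26,070 / 2,410 = 10.8174 PSU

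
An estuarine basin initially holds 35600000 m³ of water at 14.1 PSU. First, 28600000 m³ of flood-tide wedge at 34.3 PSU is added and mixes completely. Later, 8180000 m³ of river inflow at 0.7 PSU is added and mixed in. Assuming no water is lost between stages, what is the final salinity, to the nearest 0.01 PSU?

20.57 PSU

Salt balance:
Initial salt = 35,600,000×14.1 = 501,960,000
After stage 1: salt = 501,960,000 + 28,600,000×34.3 = 1,482,940,000; volume = 64,200,000 m³; S = 23.099 PSU
After stage 2: salt = 1,482,940,000 + 8,180,000×0.7 = 1,488,666,000; volume = 72,380,000 m³
S = 1,488,666,000 / 72,380,000 = 20.5674 PSU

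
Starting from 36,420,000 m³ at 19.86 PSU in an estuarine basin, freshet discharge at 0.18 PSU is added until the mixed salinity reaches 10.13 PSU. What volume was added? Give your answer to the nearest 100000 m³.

35600000 m³

Salt balance: 36,420,000×19.86 + V×0.18 = (36,420,000+V)×10.13
723,301,200 + 0.18V = 368,934,600 + 10.13V
354,366,600 = 9.95V
V = 35,614,733.67 m³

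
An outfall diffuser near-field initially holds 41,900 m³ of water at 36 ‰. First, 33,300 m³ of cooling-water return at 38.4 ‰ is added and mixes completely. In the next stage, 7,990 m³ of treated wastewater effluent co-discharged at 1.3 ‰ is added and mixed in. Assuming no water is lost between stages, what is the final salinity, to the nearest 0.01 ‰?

33.63 ‰

Conserving salt mass:
Initial salt = 41,900×36 = 1,508,400
After stage 1: salt = 1,508,400 + 33,300×38.4 = 2,787,120; volume = 75,200 m³; S = 37.063 ‰
After stage 2: salt = 2,787,120 + 7,990×1.3 = 2,797,507; volume = 83,190 m³
S = 2,797,507 / 83,190 = 33.6279 ‰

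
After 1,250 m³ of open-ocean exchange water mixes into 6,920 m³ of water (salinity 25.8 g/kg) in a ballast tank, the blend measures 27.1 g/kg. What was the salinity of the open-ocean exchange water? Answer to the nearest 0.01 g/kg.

Salt balance: 6,920×25.8 + 1,250×S = 8,170×27.1
178,536 + 1,250·S = 221,407
S = (221,407 − 178,536) / 1,250 = 34.2968 g/kg

34.30 g/kg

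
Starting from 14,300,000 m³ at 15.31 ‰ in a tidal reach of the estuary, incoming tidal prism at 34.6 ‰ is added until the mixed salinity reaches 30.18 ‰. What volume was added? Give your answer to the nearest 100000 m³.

48100000 m³

Salt balance: 14,300,000×15.31 + V×34.6 = (14,300,000+V)×30.18
218,933,000 + 34.6V = 431,574,000 + 30.18V
212,641,000 = 4.42V
V = 48,108,823.53 m³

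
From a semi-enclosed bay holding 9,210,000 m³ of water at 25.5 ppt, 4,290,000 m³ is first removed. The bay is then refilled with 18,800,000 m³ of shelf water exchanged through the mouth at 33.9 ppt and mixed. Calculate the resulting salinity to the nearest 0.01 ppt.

Remaining after removal: 4,920,000 m³ at 25.5 ppt (salt = 125,460,000)
After addition: salt = 125,460,000 + 18,800,000×33.9 = 762,780,000; volume = 23,720,000 m³
S = 762,780,000 / 23,720,000 = 32.1577 ppt

32.16 ppt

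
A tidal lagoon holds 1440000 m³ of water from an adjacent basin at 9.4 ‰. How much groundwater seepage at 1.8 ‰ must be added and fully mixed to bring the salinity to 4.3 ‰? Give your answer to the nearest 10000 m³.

2940000 m³

Salt balance: 1,440,000×9.4 + V×1.8 = (1,440,000+V)×4.3
13,536,000 + 1.8V = 6,192,000 + 4.3V
7,344,000 = 2.5V
V = 2,937,600 m³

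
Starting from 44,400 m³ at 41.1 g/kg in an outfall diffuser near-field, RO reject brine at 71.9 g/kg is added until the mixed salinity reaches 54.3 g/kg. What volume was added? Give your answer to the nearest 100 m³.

33300 m³

Salt balance: 44,400×41.1 + V×71.9 = (44,400+V)×54.3
1,824,840 + 71.9V = 2,410,920 + 54.3V
586,080 = 17.6V
V = 33,300 m³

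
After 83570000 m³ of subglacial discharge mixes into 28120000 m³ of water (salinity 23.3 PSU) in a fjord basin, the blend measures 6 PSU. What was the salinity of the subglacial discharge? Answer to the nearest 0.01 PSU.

0.18 PSU

Salt balance: 28,120,000×23.3 + 83,570,000×S = 111,690,000×6
655,196,000 + 83,570,000·S = 670,140,000
S = (670,140,000 − 655,196,000) / 83,570,000 = 0.1788 PSU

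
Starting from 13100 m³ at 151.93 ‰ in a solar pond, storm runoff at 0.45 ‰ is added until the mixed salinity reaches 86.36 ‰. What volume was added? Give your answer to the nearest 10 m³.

Salt balance: 13,100×151.93 + V×0.45 = (13,100+V)×86.36
1,990,283 + 0.45V = 1,131,316 + 86.36V
858,967 = 85.91V
V = 9,998.45 m³

10000 m³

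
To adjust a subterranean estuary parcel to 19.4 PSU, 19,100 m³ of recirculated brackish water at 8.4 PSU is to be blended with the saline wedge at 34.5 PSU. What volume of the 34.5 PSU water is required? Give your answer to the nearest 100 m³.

Salt balance: 19,100×8.4 + V×34.5 = (19,100+V)×19.4
160,440 + 34.5V = 370,540 + 19.4V
210,100 = 15.1V
V = 13,913.91 m³

13900 m³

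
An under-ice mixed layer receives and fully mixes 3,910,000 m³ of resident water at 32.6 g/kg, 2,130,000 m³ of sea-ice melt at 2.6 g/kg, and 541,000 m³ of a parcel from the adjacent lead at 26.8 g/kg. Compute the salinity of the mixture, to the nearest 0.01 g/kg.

22.41 g/kg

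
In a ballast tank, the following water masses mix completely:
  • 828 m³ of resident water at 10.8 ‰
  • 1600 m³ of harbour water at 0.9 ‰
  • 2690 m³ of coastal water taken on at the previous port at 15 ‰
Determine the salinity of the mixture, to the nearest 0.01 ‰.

9.91 ‰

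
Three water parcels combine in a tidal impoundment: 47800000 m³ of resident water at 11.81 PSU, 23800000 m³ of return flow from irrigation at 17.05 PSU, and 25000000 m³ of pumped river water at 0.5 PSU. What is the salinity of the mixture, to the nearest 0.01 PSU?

Salt balance:
salt = 47,800,000×11.81 + 23,800,000×17.05 + 25,000,000×0.5 = 564,518,000 + 405,790,000 + 12,500,000 = 982,808,000
volume = 47,800,000 + 23,800,000 + 25,000,000 = 96,600,000 m³
S = 982,808,000 / 96,600,000 = 10.174 PSU

10.17 PSU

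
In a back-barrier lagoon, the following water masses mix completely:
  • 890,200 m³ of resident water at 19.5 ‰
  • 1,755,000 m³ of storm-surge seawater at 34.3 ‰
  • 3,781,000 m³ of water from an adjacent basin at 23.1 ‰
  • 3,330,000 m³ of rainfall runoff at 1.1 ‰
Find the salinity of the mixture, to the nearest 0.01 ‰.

By conservation of dissolved salt,
salt = 890,200×19.5 + 1,755,000×34.3 + 3,781,000×23.1 + 3,330,000×1.1 = 17,358,900 + 60,196,500 + 87,341,100 + 3,663,000 = 168,559,500
volume = 890,200 + 1,755,000 + 3,781,000 + 3,330,000 = 9,756,200 m³
S = 168,559,500 / 9,756,200 = 17.2772 ‰

17.28 ‰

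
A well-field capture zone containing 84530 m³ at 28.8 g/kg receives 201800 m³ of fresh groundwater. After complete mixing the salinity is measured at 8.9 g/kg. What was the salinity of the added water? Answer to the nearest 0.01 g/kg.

Salt balance: 84,530×28.8 + 201,800×S = 286,330×8.9
2,434,464 + 201,800·S = 2,548,337
S = (2,548,337 − 2,434,464) / 201,800 = 0.5643 g/kg

0.56 g/kg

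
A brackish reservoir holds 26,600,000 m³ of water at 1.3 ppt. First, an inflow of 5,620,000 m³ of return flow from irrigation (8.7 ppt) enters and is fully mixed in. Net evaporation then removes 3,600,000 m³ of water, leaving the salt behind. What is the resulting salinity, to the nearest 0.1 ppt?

After mixing: salt = 26,600,000×1.3 + 5,620,000×8.7 = 83,474,000; volume = 32,220,000 m³
After evaporation: salt unchanged = 83,474,000; volume = 32,220,000 − 3,600,000 = 28,620,000 m³
S = 83,474,000 / 28,620,000 = 2.9166 ppt

2.9 ppt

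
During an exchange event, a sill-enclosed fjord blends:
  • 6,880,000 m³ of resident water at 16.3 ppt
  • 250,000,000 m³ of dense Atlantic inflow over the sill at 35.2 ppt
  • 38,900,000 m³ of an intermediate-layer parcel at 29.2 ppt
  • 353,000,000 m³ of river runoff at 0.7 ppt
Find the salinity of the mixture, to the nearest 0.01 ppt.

Conserving salt mass:
salt = 6,880,000×16.3 + 250,000,000×35.2 + 38,900,000×29.2 + 353,000,000×0.7 = 112,144,000 + 8,800,000,000 + 1,135,880,000 + 247,100,000 = 10,295,124,000
volume = 6,880,000 + 250,000,000 + 38,900,000 + 353,000,000 = 648,780,000 m³
S = 10,295,124,000 / 648,780,000 = 15.8684 ppt

15.87 ppt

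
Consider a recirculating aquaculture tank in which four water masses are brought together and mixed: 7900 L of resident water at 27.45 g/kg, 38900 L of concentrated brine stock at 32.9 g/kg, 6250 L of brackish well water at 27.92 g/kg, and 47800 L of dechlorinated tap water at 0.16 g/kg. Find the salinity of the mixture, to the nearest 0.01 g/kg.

16.65 g/kg

Salt balance:
salt = 7,900×27.45 + 38,900×32.9 + 6,250×27.92 + 47,800×0.16 = 216,855 + 1,279,810 + 174,500 + 7,648 = 1,678,813
volume = 7,900 + 38,900 + 6,250 + 47,800 = 100,850 L
S = 1,678,813 / 100,850 = 16.6466 g/kg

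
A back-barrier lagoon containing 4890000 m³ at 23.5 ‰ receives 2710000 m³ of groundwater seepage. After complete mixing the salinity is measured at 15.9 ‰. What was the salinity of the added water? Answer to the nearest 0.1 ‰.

2.2 ‰

Salt balance: 4,890,000×23.5 + 2,710,000×S = 7,600,000×15.9
114,915,000 + 2,710,000·S = 120,840,000
S = (120,840,000 − 114,915,000) / 2,710,000 = 2.1863 ‰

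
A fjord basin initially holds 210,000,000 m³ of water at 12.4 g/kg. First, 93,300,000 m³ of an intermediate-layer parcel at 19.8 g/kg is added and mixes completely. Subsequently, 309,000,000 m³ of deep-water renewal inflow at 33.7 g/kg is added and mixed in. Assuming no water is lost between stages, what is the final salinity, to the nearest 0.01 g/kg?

24.28 g/kg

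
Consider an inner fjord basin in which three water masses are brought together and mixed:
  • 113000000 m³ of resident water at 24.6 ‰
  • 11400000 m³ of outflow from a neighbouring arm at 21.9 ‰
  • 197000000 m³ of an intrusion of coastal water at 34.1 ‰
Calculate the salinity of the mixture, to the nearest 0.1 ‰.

30.3 ‰

Total salt / total volume:
salt = 113,000,000×24.6 + 11,400,000×21.9 + 197,000,000×34.1 = 2,779,800,000 + 249,660,000 + 6,717,700,000 = 9,747,160,000
volume = 113,000,000 + 11,400,000 + 197,000,000 = 321,400,000 m³
S = 9,747,160,000 / 321,400,000 = 30.327 ‰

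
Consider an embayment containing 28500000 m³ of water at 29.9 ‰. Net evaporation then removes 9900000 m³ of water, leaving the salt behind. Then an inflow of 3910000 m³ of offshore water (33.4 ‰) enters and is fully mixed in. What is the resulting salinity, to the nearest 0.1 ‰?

43.7 ‰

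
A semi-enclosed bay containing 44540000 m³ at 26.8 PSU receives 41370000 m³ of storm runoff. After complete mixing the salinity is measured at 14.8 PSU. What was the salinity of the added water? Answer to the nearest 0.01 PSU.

Salt balance: 44,540,000×26.8 + 41,370,000×S = 85,910,000×14.8
1,193,672,000 + 41,370,000·S = 1,271,468,000
S = (1,271,468,000 − 1,193,672,000) / 41,370,000 = 1.8805 PSU

1.88 PSU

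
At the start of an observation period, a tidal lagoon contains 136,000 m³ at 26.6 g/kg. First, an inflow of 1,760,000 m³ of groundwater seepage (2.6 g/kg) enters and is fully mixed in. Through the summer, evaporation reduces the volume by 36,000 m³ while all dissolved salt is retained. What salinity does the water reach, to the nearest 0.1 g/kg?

After mixing: salt = 136,000×26.6 + 1,760,000×2.6 = 8,193,600; volume = 1,896,000 m³
After evaporation: salt unchanged = 8,193,600; volume = 1,896,000 − 36,000 = 1,860,000 m³
S = 8,193,600 / 1,860,000 = 4.4052 g/kg

4.4 g/kg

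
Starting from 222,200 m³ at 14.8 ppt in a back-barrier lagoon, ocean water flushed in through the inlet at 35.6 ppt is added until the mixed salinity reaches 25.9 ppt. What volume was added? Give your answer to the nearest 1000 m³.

Salt balance: 222,200×14.8 + V×35.6 = (222,200+V)×25.9
3,288,560 + 35.6V = 5,754,980 + 25.9V
2,466,420 = 9.7V
V = 254,270.1 m³

254000 m³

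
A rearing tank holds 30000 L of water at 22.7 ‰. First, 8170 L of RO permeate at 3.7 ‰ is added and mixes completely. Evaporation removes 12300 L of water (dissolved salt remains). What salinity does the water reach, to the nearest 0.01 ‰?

27.49 ‰

After mixing: salt = 30,000×22.7 + 8,170×3.7 = 711,229; volume = 38,170 L
After evaporation: salt unchanged = 711,229; volume = 38,170 − 12,300 = 25,870 L
S = 711,229 / 25,870 = 27.4924 ‰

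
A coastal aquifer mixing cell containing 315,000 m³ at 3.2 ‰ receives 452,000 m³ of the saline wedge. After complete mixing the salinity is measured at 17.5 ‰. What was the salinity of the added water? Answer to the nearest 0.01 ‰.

Salt balance: 315,000×3.2 + 452,000×S = 767,000×17.5
1,008,000 + 452,000·S = 13,422,500
S = (13,422,500 − 1,008,000) / 452,000 = 27.4657 ‰

27.47 ‰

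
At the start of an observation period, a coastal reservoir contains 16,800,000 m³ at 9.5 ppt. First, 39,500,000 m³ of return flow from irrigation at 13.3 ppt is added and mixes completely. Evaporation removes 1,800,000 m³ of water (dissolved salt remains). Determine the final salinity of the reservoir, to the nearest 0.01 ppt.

After mixing: salt = 16,800,000×9.5 + 39,500,000×13.3 = 684,950,000; volume = 56,300,000 m³
After evaporation: salt unchanged = 684,950,000; volume = 56,300,000 − 1,800,000 = 54,500,000 m³
S = 684,950,000 / 54,500,000 = 12.5679 ppt

12.57 ppt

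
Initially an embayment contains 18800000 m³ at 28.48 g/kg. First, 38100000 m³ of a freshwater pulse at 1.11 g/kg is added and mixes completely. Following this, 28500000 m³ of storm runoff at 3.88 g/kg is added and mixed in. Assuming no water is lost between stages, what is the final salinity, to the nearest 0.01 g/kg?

Salt balance:
Initial salt = 18,800,000×28.48 = 535,424,000
After stage 1: salt = 535,424,000 + 38,100,000×1.11 = 577,715,000; volume = 56,900,000 m³; S = 10.153 g/kg
After stage 2: salt = 577,715,000 + 28,500,000×3.88 = 688,295,000; volume = 85,400,000 m³
S = 688,295,000 / 85,400,000 = 8.0597 g/kg

8.06 g/kg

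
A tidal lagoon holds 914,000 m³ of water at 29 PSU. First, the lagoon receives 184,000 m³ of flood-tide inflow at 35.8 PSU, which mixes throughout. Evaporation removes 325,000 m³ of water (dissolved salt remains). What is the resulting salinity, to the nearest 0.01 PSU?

42.81 PSU

After mixing: salt = 914,000×29 + 184,000×35.8 = 33,093,200; volume = 1,098,000 m³
After evaporation: salt unchanged = 33,093,200; volume = 1,098,000 − 325,000 = 773,000 m³
S = 33,093,200 / 773,000 = 42.8114 PSU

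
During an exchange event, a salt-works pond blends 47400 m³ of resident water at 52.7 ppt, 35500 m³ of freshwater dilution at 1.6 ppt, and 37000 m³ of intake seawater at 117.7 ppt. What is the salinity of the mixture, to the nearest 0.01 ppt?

57.63 ppt

Weighted by volume,
salt = 47,400×52.7 + 35,500×1.6 + 37,000×117.7 = 2,497,980 + 56,800 + 4,354,900 = 6,909,680
volume = 47,400 + 35,500 + 37,000 = 119,900 m³
S = 6,909,680 / 119,900 = 57.6287 ppt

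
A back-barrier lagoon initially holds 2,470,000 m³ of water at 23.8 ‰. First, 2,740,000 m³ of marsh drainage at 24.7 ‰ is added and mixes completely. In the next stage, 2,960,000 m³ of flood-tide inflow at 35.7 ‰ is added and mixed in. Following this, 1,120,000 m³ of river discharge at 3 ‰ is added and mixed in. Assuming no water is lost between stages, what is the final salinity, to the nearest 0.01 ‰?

By conservation of dissolved salt,
Initial salt = 2,470,000×23.8 = 58,786,000
After stage 1: salt = 58,786,000 + 2,740,000×24.7 = 126,464,000; volume = 5,210,000 m³; S = 24.273 ‰
After stage 2: salt = 126,464,000 + 2,960,000×35.7 = 232,136,000; volume = 8,170,000 m³; S = 28.413 ‰
After stage 3: salt = 232,136,000 + 1,120,000×3 = 235,496,000; volume = 9,290,000 m³
S = 235,496,000 / 9,290,000 = 25.3494 ‰

25.35 ‰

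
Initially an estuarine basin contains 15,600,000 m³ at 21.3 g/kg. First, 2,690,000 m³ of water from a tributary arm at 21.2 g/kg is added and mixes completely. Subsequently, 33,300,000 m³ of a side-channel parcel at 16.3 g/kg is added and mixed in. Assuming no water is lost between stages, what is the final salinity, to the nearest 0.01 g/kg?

18.07 g/kg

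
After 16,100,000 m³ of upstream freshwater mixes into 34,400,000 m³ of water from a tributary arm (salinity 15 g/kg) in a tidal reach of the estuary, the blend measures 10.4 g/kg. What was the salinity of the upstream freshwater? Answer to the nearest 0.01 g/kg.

0.57 g/kg

Salt balance: 34,400,000×15 + 16,100,000×S = 50,500,000×10.4
516,000,000 + 16,100,000·S = 525,200,000
S = (525,200,000 − 516,000,000) / 16,100,000 = 0.5714 g/kg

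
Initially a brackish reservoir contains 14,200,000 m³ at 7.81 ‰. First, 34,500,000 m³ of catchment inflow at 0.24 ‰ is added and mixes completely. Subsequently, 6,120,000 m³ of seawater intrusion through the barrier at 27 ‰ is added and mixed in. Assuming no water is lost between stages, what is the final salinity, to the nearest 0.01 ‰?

Conserving salt mass:
Initial salt = 14,200,000×7.81 = 110,902,000
After stage 1: salt = 110,902,000 + 34,500,000×0.24 = 119,182,000; volume = 48,700,000 m³; S = 2.447 ‰
After stage 2: salt = 119,182,000 + 6,120,000×27 = 284,422,000; volume = 54,820,000 m³
S = 284,422,000 / 54,820,000 = 5.1883 ‰

5.19 ‰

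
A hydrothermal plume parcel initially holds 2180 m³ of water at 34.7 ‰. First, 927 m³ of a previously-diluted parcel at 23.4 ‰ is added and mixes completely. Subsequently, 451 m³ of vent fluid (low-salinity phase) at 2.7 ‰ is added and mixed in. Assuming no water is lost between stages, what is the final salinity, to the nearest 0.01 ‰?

27.70 ‰

Mass of salt is conserved:
Initial salt = 2,180×34.7 = 75,646
After stage 1: salt = 75,646 + 927×23.4 = 97,337.8; volume = 3,107 m³; S = 31.329 ‰
After stage 2: salt = 97,337.8 + 451×2.7 = 98,555.5; volume = 3,558 m³
S = 98,555.5 / 3,558 = 27.6997 ‰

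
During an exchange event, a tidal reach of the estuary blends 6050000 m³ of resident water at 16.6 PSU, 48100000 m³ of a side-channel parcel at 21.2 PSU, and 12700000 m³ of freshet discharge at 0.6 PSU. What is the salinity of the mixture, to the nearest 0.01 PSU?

By conservation of dissolved salt,
salt = 6,050,000×16.6 + 48,100,000×21.2 + 12,700,000×0.6 = 100,430,000 + 1,019,720,000 + 7,620,000 = 1,127,770,000
volume = 6,050,000 + 48,100,000 + 12,700,000 = 66,850,000 m³
S = 1,127,770,000 / 66,850,000 = 16.8702 PSU

16.87 PSU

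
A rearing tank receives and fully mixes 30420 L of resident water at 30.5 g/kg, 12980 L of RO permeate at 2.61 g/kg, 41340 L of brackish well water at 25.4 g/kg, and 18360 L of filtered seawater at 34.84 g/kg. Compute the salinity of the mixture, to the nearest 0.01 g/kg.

25.72 g/kg

Total salt / total volume:
salt = 30,420×30.5 + 12,980×2.61 + 41,340×25.4 + 18,360×34.84 = 927,810 + 33,877.8 + 1,050,036 + 639,662.4 = 2,651,386.2
volume = 30,420 + 12,980 + 41,340 + 18,360 = 103,100 L
S = 2,651,386.2 / 103,100 = 25.7166 g/kg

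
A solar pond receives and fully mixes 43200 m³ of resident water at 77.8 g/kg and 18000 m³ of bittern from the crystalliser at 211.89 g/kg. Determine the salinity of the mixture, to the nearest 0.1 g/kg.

117.2 g/kg

Conserving salt mass:
salt = 43,200×77.8 + 18,000×211.89 = 3,360,960 + 3,814,020 = 7,174,980
volume = 43,200 + 18,000 = 61,200 m³
S = 7,174,980 / 61,200 = 117.238 g/kg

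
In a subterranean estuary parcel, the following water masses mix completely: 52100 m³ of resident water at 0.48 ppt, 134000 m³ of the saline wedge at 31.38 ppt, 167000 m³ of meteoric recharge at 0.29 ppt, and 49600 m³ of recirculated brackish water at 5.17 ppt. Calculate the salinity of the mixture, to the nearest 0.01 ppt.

11.26 ppt

Total salt / total volume:
salt = 52,100×0.48 + 134,000×31.38 + 167,000×0.29 + 49,600×5.17 = 25,008 + 4,204,920 + 48,430 + 256,432 = 4,534,790
volume = 52,100 + 134,000 + 167,000 + 49,600 = 402,700 m³
S = 4,534,790 / 402,700 = 11.261 ppt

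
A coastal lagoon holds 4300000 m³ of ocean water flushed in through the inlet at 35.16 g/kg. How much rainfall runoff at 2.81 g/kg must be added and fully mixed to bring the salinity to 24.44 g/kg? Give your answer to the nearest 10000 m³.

Salt balance: 4,300,000×35.16 + V×2.81 = (4,300,000+V)×24.44
151,188,000 + 2.81V = 105,092,000 + 24.44V
46,096,000 = 21.63V
V = 2,131,114.19 m³

2130000 m³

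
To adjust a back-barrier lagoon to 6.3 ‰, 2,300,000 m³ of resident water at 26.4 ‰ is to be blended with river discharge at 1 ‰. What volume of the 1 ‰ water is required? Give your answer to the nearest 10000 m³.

8720000 m³

Salt balance: 2,300,000×26.4 + V×1 = (2,300,000+V)×6.3
60,720,000 + 1V = 14,490,000 + 6.3V
46,230,000 = 5.3V
V = 8,722,641.51 m³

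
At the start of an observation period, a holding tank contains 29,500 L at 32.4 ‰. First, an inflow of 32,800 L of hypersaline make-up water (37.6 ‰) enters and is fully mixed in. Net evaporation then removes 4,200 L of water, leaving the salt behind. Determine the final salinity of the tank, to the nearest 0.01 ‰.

After mixing: salt = 29,500×32.4 + 32,800×37.6 = 2,189,080; volume = 62,300 L
After evaporation: salt unchanged = 2,189,080; volume = 62,300 − 4,200 = 58,100 L
S = 2,189,080 / 58,100 = 37.6778 ‰

37.68 ‰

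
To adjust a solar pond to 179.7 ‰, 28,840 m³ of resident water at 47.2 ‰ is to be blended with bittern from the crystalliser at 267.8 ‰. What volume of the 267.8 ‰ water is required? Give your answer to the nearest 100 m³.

Salt balance: 28,840×47.2 + V×267.8 = (28,840+V)×179.7
1,361,248 + 267.8V = 5,182,548 + 179.7V
3,821,300 = 88.1V
V = 43,374.57 m³

43400 m³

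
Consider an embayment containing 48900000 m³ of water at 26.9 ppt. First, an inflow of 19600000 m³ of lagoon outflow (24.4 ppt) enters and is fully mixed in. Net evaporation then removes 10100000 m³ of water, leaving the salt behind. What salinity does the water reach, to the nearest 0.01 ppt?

30.71 ppt

After mixing: salt = 48,900,000×26.9 + 19,600,000×24.4 = 1,793,650,000; volume = 68,500,000 m³
After evaporation: salt unchanged = 1,793,650,000; volume = 68,500,000 − 10,100,000 = 58,400,000 m³
S = 1,793,650,000 / 58,400,000 = 30.7132 ppt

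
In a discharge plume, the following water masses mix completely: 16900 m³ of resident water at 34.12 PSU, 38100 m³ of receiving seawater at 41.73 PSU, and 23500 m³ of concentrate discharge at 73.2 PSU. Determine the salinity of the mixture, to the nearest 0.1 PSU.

Conserving salt mass:
salt = 16,900×34.12 + 38,100×41.73 + 23,500×73.2 = 576,628 + 1,589,913 + 1,720,200 = 3,886,741
volume = 16,900 + 38,100 + 23,500 = 78,500 m³
S = 3,886,741 / 78,500 = 49.513 PSU

49.5 PSU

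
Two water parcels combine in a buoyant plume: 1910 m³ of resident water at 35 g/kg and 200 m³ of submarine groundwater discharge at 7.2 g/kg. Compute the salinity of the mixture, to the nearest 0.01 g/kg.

Total salt / total volume:
salt = 1,910×35 + 200×7.2 = 66,850 + 1,440 = 68,290
volume = 1,910 + 200 = 2,110 m³
S = 68,290 / 2,110 = 32.3649 g/kg

32.36 g/kg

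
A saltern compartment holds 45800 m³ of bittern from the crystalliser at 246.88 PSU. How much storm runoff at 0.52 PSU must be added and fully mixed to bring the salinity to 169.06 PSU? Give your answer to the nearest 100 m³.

Salt balance: 45,800×246.88 + V×0.52 = (45,800+V)×169.06
11,307,104 + 0.52V = 7,742,948 + 169.06V
3,564,156 = 168.54V
V = 21,147.24 m³

21100 m³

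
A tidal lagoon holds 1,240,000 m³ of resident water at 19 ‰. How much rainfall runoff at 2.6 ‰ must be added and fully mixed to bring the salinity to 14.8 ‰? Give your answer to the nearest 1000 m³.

427000 m³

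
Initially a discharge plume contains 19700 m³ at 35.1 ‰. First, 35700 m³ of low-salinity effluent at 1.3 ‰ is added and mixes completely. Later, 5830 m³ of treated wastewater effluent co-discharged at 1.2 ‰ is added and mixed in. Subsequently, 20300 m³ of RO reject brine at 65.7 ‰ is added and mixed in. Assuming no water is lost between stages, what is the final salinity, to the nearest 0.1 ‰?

25.5 ‰

Mass of salt is conserved:
Initial salt = 19,700×35.1 = 691,470
After stage 1: salt = 691,470 + 35,700×1.3 = 737,880; volume = 55,400 m³; S = 13.319 ‰
After stage 2: salt = 737,880 + 5,830×1.2 = 744,876; volume = 61,230 m³; S = 12.165 ‰
After stage 3: salt = 744,876 + 20,300×65.7 = 2,078,586; volume = 81,530 m³
S = 2,078,586 / 81,530 = 25.4947 ‰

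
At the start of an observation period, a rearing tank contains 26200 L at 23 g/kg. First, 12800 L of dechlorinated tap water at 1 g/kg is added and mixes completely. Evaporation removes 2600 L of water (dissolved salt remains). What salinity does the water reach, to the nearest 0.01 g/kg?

After mixing: salt = 26,200×23 + 12,800×1 = 615,400; volume = 39,000 L
After evaporation: salt unchanged = 615,400; volume = 39,000 − 2,600 = 36,400 L
S = 615,400 / 36,400 = 16.9066 g/kg

16.91 g/kg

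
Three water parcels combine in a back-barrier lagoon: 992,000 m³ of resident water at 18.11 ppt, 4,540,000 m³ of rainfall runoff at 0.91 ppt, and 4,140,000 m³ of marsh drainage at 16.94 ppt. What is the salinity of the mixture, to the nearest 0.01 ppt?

Mass of salt is conserved:
salt = 992,000×18.11 + 4,540,000×0.91 + 4,140,000×16.94 = 17,965,120 + 4,131,400 + 70,131,600 = 92,228,120
volume = 992,000 + 4,540,000 + 4,140,000 = 9,672,000 m³
S = 92,228,120 / 9,672,000 = 9.5356 ppt

9.54 ppt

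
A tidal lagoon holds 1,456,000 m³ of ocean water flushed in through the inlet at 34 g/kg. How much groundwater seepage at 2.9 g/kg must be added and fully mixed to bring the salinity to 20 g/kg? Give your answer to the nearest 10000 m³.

Salt balance: 1,456,000×34 + V×2.9 = (1,456,000+V)×20
49,504,000 + 2.9V = 29,120,000 + 20V
20,384,000 = 17.1V
V = 1,192,046.78 m³

1190000 m³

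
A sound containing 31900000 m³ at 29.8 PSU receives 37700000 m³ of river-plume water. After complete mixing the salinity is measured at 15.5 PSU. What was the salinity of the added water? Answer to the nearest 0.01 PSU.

3.40 PSU

Salt balance: 31,900,000×29.8 + 37,700,000×S = 69,600,000×15.5
950,620,000 + 37,700,000·S = 1,078,800,000
S = (1,078,800,000 − 950,620,000) / 37,700,000 = 3.4 PSU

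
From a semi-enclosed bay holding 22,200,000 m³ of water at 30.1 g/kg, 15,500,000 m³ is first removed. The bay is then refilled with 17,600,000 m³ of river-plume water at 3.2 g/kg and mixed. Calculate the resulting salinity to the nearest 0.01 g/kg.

10.62 g/kg

Remaining after removal: 6,700,000 m³ at 30.1 g/kg (salt = 201,670,000)
After addition: salt = 201,670,000 + 17,600,000×3.2 = 257,990,000; volume = 24,300,000 m³
S = 257,990,000 / 24,300,000 = 10.6169 g/kg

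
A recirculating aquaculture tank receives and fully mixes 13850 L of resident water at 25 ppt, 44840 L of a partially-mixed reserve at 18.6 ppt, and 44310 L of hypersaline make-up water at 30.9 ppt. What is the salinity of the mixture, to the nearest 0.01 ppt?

24.75 ppt

Conserving salt mass:
salt = 13,850×25 + 44,840×18.6 + 44,310×30.9 = 346,250 + 834,024 + 1,369,179 = 2,549,453
volume = 13,850 + 44,840 + 44,310 = 103,000 L
S = 2,549,453 / 103,000 = 24.752 ppt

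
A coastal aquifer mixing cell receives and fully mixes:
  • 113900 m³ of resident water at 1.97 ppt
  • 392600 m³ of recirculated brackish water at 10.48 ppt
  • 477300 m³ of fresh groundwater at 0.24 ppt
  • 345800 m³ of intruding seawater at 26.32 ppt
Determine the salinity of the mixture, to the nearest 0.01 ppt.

10.19 ppt

Salt balance:
salt = 113,900×1.97 + 392,600×10.48 + 477,300×0.24 + 345,800×26.32 = 224,383 + 4,114,448 + 114,552 + 9,101,456 = 13,554,839
volume = 113,900 + 392,600 + 477,300 + 345,800 = 1,329,600 m³
S = 13,554,839 / 1,329,600 = 10.1947 ppt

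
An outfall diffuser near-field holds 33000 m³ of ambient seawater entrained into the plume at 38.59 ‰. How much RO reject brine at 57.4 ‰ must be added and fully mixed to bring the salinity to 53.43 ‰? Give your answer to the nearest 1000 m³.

Salt balance: 33,000×38.59 + V×57.4 = (33,000+V)×53.43
1,273,470 + 57.4V = 1,763,190 + 53.43V
489,720 = 3.97V
V = 123,355.16 m³

123000 m³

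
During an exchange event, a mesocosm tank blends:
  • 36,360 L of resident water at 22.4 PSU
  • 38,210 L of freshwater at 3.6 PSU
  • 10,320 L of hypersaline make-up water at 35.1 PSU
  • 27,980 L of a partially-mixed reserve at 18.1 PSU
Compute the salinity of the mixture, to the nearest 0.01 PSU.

Conserving salt mass:
salt = 36,360×22.4 + 38,210×3.6 + 10,320×35.1 + 27,980×18.1 = 814,464 + 137,556 + 362,232 + 506,438 = 1,820,690
volume = 36,360 + 38,210 + 10,320 + 27,980 = 112,870 L
S = 1,820,690 / 112,870 = 16.1309 PSU

16.13 PSU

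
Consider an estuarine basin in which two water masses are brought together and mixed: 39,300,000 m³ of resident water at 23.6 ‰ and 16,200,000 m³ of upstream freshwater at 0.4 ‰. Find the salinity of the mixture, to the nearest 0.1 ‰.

16.8 ‰

Weighted by volume,
salt = 39,300,000×23.6 + 16,200,000×0.4 = 927,480,000 + 6,480,000 = 933,960,000
volume = 39,300,000 + 16,200,000 = 55,500,000 m³
S = 933,960,000 / 55,500,000 = 16.828 ‰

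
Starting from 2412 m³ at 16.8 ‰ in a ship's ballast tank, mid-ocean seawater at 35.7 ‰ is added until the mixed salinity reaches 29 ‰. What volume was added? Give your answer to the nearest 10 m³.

Salt balance: 2,412×16.8 + V×35.7 = (2,412+V)×29
40,521.6 + 35.7V = 69,948 + 29V
29,426.4 = 6.7V
V = 4,392 m³

4390 m³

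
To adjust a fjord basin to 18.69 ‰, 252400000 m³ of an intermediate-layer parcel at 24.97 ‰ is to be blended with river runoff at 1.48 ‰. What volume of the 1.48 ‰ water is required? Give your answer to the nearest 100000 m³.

Salt balance: 252,400,000×24.97 + V×1.48 = (252,400,000+V)×18.69
6,302,428,000 + 1.48V = 4,717,356,000 + 18.69V
1,585,072,000 = 17.21V
V = 92,101,801.28 m³

92100000 m³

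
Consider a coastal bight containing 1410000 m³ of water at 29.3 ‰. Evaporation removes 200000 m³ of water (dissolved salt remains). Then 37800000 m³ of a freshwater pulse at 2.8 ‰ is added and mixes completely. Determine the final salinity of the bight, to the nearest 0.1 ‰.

After evaporation: salt = 1,410,000×29.3 = 41,313,000; volume = 1,410,000 − 200,000 = 1,210,000 m³
After mixing: salt = 41,313,000 + 37,800,000×2.8 = 147,153,000; volume = 1,210,000 + 37,800,000 = 39,010,000 m³
S = 147,153,000 / 39,010,000 = 3.7722 ‰

3.8 ‰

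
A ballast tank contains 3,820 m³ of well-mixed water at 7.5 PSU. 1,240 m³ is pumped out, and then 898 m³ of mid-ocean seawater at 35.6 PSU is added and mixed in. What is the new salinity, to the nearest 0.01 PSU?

Remaining after removal: 2,580 m³ at 7.5 PSU (salt = 19,350)
After addition: salt = 19,350 + 898×35.6 = 51,318.8; volume = 3,478 m³
S = 51,318.8 / 3,478 = 14.7553 PSU

14.76 PSU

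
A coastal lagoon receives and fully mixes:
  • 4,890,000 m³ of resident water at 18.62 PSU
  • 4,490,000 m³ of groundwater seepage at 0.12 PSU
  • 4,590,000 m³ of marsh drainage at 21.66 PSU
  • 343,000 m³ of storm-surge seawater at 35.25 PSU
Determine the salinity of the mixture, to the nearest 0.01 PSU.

14.19 PSU

Conserving salt mass:
salt = 4,890,000×18.62 + 4,490,000×0.12 + 4,590,000×21.66 + 343,000×35.25 = 91,051,800 + 538,800 + 99,419,400 + 12,090,750 = 203,100,750
volume = 4,890,000 + 4,490,000 + 4,590,000 + 343,000 = 14,313,000 m³
S = 203,100,750 / 14,313,000 = 14.1899 PSU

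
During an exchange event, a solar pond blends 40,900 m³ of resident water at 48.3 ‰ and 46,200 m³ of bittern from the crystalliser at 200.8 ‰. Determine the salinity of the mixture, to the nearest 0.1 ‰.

129.2 ‰

Conserving salt mass:
salt = 40,900×48.3 + 46,200×200.8 = 1,975,470 + 9,276,960 = 11,252,430
volume = 40,900 + 46,200 = 87,100 m³
S = 11,252,430 / 87,100 = 129.19 ‰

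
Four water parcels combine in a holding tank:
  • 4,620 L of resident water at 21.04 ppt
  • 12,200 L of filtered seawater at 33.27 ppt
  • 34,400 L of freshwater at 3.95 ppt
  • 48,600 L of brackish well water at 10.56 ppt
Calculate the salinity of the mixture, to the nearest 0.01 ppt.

Total salt / total volume:
salt = 4,620×21.04 + 12,200×33.27 + 34,400×3.95 + 48,600×10.56 = 97,204.8 + 405,894 + 135,880 + 513,216 = 1,152,194.8
volume = 4,620 + 12,200 + 34,400 + 48,600 = 99,820 L
S = 1,152,194.8 / 99,820 = 11.5427 ppt

11.54 ppt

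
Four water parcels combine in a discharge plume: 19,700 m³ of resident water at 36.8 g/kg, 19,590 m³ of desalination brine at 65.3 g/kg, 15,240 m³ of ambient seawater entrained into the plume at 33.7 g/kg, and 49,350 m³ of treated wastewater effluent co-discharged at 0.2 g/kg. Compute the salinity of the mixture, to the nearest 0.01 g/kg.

Salt balance:
salt = 19,700×36.8 + 19,590×65.3 + 15,240×33.7 + 49,350×0.2 = 724,960 + 1,279,227 + 513,588 + 9,870 = 2,527,645
volume = 19,700 + 19,590 + 15,240 + 49,350 = 103,880 m³
S = 2,527,645 / 103,880 = 24.3324 g/kg

24.33 g/kg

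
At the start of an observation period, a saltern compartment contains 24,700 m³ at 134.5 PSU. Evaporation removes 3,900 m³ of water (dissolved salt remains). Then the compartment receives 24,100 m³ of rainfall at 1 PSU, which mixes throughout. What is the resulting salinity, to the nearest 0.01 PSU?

74.53 PSU

After evaporation: salt = 24,700×134.5 = 3,322,150; volume = 24,700 − 3,900 = 20,800 m³
After mixing: salt = 3,322,150 + 24,100×1 = 3,346,250; volume = 20,800 + 24,100 = 44,900 m³
S = 3,346,250 / 44,900 = 74.5267 PSU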